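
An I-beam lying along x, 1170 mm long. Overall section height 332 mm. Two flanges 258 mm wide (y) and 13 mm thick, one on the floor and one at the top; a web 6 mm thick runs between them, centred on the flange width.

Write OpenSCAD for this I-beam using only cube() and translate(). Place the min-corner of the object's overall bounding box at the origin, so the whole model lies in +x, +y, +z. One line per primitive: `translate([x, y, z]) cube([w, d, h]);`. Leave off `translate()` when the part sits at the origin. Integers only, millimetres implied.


cube([1170, 258, 13]);
translate([0, 126, 13]) cube([1170, 6, 306]);
translate([0, 0, 319]) cube([1170, 258, 13]);


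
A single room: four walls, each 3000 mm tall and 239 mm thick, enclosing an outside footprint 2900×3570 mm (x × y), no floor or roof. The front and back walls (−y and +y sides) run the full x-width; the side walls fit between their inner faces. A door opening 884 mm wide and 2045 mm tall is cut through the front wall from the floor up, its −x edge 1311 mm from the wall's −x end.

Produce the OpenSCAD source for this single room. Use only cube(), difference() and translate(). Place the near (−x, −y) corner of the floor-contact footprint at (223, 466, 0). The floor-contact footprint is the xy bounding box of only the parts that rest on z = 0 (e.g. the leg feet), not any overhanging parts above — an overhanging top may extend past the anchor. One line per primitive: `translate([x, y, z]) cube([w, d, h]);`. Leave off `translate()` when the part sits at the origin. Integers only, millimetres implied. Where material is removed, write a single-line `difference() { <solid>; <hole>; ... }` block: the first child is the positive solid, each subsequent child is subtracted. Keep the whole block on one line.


difference() { translate([223, 466, 0]) cube([2900, 239, 3000]); translate([1534, 466, 0]) cube([884, 239, 2045]); }
translate([223, 3797, 0]) cube([2900, 239, 3000]);
translate([223, 705, 0]) cube([239, 3092, 3000]);
translate([2884, 705, 0]) cube([239, 3092, 3000]);


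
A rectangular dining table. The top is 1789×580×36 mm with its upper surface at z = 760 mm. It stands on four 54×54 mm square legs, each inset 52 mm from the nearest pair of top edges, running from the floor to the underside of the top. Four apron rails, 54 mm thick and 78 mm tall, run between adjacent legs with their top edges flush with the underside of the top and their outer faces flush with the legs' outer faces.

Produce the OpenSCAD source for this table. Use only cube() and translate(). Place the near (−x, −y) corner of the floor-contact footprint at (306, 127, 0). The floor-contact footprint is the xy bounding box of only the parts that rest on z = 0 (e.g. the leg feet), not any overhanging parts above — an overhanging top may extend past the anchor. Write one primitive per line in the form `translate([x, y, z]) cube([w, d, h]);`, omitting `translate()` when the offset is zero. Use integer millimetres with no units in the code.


translate([254, 75, 724]) cube([1789, 580, 36]);
translate([306, 127, 0]) cube([54, 54, 724]);
translate([1937, 127, 0]) cube([54, 54, 724]);
translate([306, 549, 0]) cube([54, 54, 724]);
translate([1937, 549, 0]) cube([54, 54, 724]);
translate([360, 127, 646]) cube([1577, 54, 78]);
translate([360, 549, 646]) cube([1577, 54, 78]);
translate([306, 181, 646]) cube([54, 368, 78]);
translate([1937, 181, 646]) cube([54, 368, 78]);


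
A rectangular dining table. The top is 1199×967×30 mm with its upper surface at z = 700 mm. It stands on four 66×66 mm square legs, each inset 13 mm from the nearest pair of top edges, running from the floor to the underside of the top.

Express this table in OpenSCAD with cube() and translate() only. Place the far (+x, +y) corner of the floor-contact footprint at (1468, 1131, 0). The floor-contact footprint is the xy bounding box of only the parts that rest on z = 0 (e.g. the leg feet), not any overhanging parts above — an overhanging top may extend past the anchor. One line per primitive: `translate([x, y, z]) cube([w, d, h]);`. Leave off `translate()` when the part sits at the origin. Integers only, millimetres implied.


translate([282, 177, 670]) cube([1199, 967, 30]);
translate([295, 190, 0]) cube([66, 66, 670]);
translate([1402, 190, 0]) cube([66, 66, 670]);
translate([295, 1065, 0]) cube([66, 66, 670]);
translate([1402, 1065, 0]) cube([66, 66, 670]);


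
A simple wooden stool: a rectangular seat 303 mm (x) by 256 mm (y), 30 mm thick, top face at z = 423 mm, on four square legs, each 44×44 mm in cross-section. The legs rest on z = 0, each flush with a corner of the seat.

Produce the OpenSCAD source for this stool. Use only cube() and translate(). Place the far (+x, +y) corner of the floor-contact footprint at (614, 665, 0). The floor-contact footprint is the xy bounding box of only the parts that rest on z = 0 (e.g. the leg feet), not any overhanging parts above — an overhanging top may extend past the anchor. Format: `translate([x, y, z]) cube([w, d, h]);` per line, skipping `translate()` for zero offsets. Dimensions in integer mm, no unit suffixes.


translate([311, 409, 393]) cube([303, 256, 30]);
translate([311, 409, 0]) cube([44, 44, 393]);
translate([570, 409, 0]) cube([44, 44, 393]);
translate([311, 621, 0]) cube([44, 44, 393]);
translate([570, 621, 0]) cube([44, 44, 393]);


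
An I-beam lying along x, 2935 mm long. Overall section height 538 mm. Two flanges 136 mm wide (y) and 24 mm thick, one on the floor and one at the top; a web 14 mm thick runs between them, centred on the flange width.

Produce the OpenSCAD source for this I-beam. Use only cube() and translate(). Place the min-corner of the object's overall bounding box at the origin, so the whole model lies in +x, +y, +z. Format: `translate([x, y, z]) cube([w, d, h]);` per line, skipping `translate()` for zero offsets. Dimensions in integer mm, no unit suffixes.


cube([2935, 136, 24]);
translate([0, 61, 24]) cube([2935, 14, 490]);
translate([0, 0, 514]) cube([2935, 136, 24]);


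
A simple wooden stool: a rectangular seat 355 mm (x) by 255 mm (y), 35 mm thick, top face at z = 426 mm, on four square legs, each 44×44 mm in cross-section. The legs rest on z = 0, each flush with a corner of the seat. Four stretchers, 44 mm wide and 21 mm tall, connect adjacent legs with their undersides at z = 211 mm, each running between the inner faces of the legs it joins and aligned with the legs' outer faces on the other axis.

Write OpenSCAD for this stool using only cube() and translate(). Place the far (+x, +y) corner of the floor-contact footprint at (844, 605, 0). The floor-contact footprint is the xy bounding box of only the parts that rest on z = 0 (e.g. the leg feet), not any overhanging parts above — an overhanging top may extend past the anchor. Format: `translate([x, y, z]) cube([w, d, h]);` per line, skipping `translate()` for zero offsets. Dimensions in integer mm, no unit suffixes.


// leg_h = 426 - 35 = 391
// stretcher span = 355 - 2*44 = 267
translate([489, 350, 391]) cube([355, 255, 35]);
translate([489, 350, 0]) cube([44, 44, 391]);
translate([800, 350, 0]) cube([44, 44, 391]);
translate([489, 561, 0]) cube([44, 44, 391]);
translate([800, 561, 0]) cube([44, 44, 391]);
translate([533, 350, 211]) cube([267, 44, 21]);
translate([533, 561, 211]) cube([267, 44, 21]);
translate([489, 394, 211]) cube([44, 167, 21]);
translate([800, 394, 211]) cube([44, 167, 21]);


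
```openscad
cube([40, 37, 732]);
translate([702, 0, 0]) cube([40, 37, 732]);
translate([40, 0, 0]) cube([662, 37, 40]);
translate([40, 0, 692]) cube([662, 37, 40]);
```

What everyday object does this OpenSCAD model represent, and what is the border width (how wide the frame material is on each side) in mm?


A picture frame. The border width is 40 mm.

Four thin pieces enclosing a rectangular opening — a picture frame. The two full-height stiles are 732 mm tall; the top rail sits at z = 692 and is 40 mm tall, so the border above the opening is 732 − 692 = 40 mm, matching the stile x-width.


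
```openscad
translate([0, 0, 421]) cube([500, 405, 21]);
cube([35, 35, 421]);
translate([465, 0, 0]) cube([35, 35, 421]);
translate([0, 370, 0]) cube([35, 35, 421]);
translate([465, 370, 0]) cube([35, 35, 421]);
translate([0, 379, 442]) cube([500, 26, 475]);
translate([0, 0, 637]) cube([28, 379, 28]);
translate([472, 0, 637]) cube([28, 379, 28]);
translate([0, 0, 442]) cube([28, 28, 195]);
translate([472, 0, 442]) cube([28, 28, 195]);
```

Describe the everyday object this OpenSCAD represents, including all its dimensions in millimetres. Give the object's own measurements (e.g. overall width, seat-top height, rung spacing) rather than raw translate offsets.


A chair. The seat is a 500×405×21 mm slab with its top at z = 442 mm, on four 35×35 mm corner legs (flush with the seat edges, standing on z = 0). A flat backrest 26 mm thick, 475 mm tall, spans the full seat width and rises from the seat top along its +y edge, rear face flush with the rear of the seat. Two armrests of 28×28 mm section run along each side from the seat's front edge to the front of the backrest, top faces 223 mm above the seat top and outer faces flush with the seat's x-edges; a 28×28 mm post under the front of each armrest stands on the seat at the front corner.


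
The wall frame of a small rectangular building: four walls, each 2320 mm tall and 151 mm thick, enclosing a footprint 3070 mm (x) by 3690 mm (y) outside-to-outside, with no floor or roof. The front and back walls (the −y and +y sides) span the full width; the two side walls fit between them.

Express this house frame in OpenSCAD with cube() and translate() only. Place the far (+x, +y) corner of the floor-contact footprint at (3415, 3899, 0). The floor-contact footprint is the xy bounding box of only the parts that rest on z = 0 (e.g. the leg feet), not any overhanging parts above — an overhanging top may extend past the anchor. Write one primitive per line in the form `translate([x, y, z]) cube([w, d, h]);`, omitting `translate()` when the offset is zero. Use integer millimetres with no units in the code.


translate([345, 209, 0]) cube([3070, 151, 2320]);
translate([345, 3748, 0]) cube([3070, 151, 2320]);
translate([345, 360, 0]) cube([151, 3388, 2320]);
translate([3264, 360, 0]) cube([151, 3388, 2320]);


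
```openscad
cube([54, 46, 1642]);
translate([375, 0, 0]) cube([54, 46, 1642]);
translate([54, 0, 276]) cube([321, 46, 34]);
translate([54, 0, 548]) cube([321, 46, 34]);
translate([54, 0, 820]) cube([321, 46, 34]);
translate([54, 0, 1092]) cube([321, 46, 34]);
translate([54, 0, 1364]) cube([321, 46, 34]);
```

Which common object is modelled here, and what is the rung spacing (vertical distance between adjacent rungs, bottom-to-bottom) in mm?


A ladder. The rung spacing is 272 mm.

Two tall 54×46 posts with 5 short bars between them — a ladder. Adjacent rungs sit at z = 276 and z = 548, so the spacing is 548 − 276 = 272 mm.


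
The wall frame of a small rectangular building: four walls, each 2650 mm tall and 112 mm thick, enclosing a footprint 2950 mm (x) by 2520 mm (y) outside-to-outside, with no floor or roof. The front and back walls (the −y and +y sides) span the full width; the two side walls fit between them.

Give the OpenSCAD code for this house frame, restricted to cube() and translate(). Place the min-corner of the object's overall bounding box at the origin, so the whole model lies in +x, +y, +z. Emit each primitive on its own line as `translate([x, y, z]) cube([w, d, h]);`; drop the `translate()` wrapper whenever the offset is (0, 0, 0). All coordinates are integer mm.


cube([2950, 112, 2650]);
translate([0, 2408, 0]) cube([2950, 112, 2650]);
translate([0, 112, 0]) cube([112, 2296, 2650]);
translate([2838, 112, 0]) cube([112, 2296, 2650]);


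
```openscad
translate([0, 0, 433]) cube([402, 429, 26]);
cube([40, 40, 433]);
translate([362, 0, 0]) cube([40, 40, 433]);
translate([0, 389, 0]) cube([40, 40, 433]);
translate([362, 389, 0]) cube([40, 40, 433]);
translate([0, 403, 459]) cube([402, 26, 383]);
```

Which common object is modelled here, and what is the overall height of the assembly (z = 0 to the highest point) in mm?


A chair. The overall height is 842 mm.

A slab on four corner posts with a tall panel at the back — a chair. The seat slab sits at z = 433 with thickness 26, and the 383 mm backrest starts at the seat top, so the overall height is 433 + 26 + 383 = 842 mm.


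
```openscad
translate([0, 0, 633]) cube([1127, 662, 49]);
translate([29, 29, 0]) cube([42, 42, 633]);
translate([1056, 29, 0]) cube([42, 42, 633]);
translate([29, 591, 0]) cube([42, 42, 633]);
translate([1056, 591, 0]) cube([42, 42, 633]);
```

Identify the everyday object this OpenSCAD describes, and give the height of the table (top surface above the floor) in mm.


A table. The table height is 682 mm.

A 1127×662×49 slab sits at z = 633 on four 42 mm square posts — a table. The top surface is at 633 + 49 = 682 mm.


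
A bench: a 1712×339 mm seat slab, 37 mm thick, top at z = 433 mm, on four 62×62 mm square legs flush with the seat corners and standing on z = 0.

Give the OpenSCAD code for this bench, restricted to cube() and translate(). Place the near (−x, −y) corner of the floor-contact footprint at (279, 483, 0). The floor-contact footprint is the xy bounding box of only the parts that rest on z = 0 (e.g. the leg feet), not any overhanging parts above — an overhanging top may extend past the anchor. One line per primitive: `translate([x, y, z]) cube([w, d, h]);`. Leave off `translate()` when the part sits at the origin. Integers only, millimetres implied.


// leg_h = 433 − 37 = 396
translate([279, 483, 396]) cube([1712, 339, 37]);
translate([279, 483, 0]) cube([62, 62, 396]);
translate([279, 760, 0]) cube([62, 62, 396]);
translate([1929, 483, 0]) cube([62, 62, 396]);
translate([1929, 760, 0]) cube([62, 62, 396]);


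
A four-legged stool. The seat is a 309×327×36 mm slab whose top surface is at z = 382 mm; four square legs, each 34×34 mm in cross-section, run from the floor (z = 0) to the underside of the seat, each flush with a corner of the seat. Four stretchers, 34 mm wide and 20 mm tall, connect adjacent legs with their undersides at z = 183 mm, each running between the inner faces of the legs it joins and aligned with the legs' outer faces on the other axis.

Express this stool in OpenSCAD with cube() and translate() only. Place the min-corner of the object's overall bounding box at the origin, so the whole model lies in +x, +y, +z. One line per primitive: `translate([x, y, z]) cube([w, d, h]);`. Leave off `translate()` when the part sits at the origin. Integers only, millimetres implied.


// leg_h = 382 - 36 = 346
// stretcher span = 309 - 2*34 = 241
translate([0, 0, 346]) cube([309, 327, 36]);
cube([34, 34, 346]);
translate([275, 0, 0]) cube([34, 34, 346]);
translate([0, 293, 0]) cube([34, 34, 346]);
translate([275, 293, 0]) cube([34, 34, 346]);
translate([34, 0, 183]) cube([241, 34, 20]);
translate([34, 293, 183]) cube([241, 34, 20]);
translate([0, 34, 183]) cube([34, 259, 20]);
translate([275, 34, 183]) cube([34, 259, 20]);


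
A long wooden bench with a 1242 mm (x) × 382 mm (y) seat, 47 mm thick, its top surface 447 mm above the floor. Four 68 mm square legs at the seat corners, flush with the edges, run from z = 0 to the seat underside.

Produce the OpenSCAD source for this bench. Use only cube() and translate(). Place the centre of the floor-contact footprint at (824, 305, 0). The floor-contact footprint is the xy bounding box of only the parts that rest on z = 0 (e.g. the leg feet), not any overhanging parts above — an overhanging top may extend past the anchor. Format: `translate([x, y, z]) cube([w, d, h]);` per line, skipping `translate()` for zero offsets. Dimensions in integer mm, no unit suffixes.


// leg_h = 447 − 47 = 400
translate([203, 114, 400]) cube([1242, 382, 47]);
translate([203, 114, 0]) cube([68, 68, 400]);
translate([203, 428, 0]) cube([68, 68, 400]);
translate([1377, 114, 0]) cube([68, 68, 400]);
translate([1377, 428, 0]) cube([68, 68, 400]);


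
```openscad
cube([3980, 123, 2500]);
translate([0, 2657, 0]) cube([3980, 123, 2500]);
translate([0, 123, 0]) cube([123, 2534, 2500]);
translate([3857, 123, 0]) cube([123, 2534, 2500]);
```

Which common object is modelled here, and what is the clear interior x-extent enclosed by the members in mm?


A house (or room) frame. The interior width is 3734 mm.

Four 2500 mm walls enclosing a rectangle with no floor or roof — a room or house frame. Outside width is 3980 mm and wall thickness is 123 mm, so the interior width is 3980 − 2 × 123 = 3734 mm.


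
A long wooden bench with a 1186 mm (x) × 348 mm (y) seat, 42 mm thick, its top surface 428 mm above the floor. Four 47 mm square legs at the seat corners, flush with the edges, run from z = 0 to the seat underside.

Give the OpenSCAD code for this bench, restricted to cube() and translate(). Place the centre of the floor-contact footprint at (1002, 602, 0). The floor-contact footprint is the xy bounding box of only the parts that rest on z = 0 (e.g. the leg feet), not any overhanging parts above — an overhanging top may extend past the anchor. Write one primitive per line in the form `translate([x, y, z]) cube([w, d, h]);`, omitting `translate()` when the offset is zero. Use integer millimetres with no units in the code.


translate([409, 428, 386]) cube([1186, 348, 42]);
translate([409, 428, 0]) cube([47, 47, 386]);
translate([409, 729, 0]) cube([47, 47, 386]);
translate([1548, 428, 0]) cube([47, 47, 386]);
translate([1548, 729, 0]) cube([47, 47, 386]);


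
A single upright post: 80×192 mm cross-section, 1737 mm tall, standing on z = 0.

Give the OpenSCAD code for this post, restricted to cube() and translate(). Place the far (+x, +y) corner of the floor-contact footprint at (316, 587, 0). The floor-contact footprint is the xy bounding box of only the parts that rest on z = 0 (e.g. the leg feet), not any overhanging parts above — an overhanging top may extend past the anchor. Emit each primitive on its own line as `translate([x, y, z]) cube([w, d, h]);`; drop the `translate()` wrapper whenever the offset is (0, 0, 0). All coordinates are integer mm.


translate([236, 395, 0]) cube([80, 192, 1737]);


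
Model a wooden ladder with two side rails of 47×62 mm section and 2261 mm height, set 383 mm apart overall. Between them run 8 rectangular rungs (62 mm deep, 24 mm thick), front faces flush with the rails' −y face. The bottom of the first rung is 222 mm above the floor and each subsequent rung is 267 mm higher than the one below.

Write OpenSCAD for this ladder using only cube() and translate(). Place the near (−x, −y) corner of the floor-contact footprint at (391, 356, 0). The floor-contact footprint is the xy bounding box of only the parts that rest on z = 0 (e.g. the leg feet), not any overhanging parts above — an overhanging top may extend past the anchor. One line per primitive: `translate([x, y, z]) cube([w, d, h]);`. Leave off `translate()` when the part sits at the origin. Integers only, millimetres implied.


// rung span = 383 - 2*47 = 289
// rung[k] z = 222 + k*267
translate([391, 356, 0]) cube([47, 62, 2261]);
translate([727, 356, 0]) cube([47, 62, 2261]);
translate([438, 356, 222]) cube([289, 62, 24]);
translate([438, 356, 489]) cube([289, 62, 24]);
translate([438, 356, 756]) cube([289, 62, 24]);
translate([438, 356, 1023]) cube([289, 62, 24]);
translate([438, 356, 1290]) cube([289, 62, 24]);
translate([438, 356, 1557]) cube([289, 62, 24]);
translate([438, 356, 1824]) cube([289, 62, 24]);
translate([438, 356, 2091]) cube([289, 62, 24]);


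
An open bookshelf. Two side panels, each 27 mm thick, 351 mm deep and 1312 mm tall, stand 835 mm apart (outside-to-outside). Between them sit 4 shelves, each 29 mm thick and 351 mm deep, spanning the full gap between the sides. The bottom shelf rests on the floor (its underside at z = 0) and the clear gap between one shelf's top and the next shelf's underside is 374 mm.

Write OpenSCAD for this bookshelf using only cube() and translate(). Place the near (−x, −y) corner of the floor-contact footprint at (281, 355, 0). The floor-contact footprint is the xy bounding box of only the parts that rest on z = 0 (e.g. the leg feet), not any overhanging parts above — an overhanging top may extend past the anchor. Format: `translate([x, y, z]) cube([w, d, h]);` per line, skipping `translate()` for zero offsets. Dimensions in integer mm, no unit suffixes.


translate([281, 355, 0]) cube([27, 351, 1312]);
translate([1089, 355, 0]) cube([27, 351, 1312]);
translate([308, 355, 0]) cube([781, 351, 29]);
translate([308, 355, 403]) cube([781, 351, 29]);
translate([308, 355, 806]) cube([781, 351, 29]);
translate([308, 355, 1209]) cube([781, 351, 29]);


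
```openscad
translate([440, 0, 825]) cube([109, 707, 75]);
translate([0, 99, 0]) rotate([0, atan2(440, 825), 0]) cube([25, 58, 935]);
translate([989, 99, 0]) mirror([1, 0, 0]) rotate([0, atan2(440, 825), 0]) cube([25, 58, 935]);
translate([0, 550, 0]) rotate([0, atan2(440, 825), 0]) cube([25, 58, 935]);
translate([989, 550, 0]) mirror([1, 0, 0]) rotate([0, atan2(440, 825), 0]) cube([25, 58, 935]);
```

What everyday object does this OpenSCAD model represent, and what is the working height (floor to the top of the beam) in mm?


A sawhorse. The overall height is 900 mm.

A beam across two mirrored pairs of raked legs — a sawhorse. The beam's underside is at z = 825 (matching the legs' vertical rise in atan2(440, 825)) and the beam is 75 mm tall, so its top is at 825 + 75 = 900 mm. The raked legs top out at the beam's underside, so that is the highest point.


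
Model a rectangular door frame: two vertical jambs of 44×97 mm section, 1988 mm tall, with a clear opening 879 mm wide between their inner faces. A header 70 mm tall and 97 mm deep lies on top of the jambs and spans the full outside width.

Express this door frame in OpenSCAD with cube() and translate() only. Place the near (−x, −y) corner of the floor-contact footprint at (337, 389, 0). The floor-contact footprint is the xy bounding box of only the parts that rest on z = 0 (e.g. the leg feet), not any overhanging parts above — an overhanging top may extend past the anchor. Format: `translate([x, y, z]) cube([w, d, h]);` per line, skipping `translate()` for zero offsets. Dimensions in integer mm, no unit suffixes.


translate([337, 389, 0]) cube([44, 97, 1988]);
translate([1260, 389, 0]) cube([44, 97, 1988]);
translate([337, 389, 1988]) cube([967, 97, 70]);


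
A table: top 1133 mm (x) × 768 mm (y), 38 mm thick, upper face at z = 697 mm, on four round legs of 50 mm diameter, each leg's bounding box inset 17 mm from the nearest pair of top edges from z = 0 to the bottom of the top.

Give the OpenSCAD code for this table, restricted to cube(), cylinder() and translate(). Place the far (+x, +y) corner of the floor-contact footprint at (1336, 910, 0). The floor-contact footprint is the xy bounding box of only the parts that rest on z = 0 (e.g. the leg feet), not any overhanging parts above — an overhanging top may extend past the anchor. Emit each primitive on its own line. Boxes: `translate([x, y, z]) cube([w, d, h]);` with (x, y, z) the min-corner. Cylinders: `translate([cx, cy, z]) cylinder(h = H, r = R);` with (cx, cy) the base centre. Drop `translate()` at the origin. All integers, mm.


translate([220, 159, 659]) cube([1133, 768, 38]);
translate([262, 201, 0]) cylinder(h = 659, r = 25);
translate([1311, 201, 0]) cylinder(h = 659, r = 25);
translate([262, 885, 0]) cylinder(h = 659, r = 25);
translate([1311, 885, 0]) cylinder(h = 659, r = 25);


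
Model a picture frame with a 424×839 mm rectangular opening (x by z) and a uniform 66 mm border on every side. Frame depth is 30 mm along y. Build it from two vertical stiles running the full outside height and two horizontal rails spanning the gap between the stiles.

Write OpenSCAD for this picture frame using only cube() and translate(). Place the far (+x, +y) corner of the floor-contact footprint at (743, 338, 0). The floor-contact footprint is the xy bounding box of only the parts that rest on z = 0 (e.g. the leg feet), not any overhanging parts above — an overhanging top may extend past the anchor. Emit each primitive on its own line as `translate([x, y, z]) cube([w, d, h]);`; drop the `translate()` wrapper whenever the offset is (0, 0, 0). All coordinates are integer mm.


translate([187, 308, 0]) cube([66, 30, 971]);
translate([677, 308, 0]) cube([66, 30, 971]);
translate([253, 308, 0]) cube([424, 30, 66]);
translate([253, 308, 905]) cube([424, 30, 66]);


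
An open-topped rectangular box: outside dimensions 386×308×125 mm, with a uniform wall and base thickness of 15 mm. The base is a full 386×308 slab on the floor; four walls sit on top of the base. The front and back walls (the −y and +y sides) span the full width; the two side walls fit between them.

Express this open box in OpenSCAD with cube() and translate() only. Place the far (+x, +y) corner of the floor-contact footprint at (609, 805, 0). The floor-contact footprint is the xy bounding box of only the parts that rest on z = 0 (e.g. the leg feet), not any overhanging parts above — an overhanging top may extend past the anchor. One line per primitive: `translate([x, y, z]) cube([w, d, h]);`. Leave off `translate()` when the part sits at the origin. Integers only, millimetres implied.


translate([223, 497, 0]) cube([386, 308, 15]);
translate([223, 497, 15]) cube([386, 15, 110]);
translate([223, 790, 15]) cube([386, 15, 110]);
translate([223, 512, 15]) cube([15, 278, 110]);
translate([594, 512, 15]) cube([15, 278, 110]);


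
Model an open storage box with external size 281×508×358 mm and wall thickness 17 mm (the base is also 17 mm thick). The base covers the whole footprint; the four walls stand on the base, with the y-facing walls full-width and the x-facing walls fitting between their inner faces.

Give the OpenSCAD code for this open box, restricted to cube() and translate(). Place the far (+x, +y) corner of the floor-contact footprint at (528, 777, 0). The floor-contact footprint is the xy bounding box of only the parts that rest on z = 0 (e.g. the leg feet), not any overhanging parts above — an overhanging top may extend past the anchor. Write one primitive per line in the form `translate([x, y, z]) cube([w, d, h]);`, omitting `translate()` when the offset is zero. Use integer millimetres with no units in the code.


translate([247, 269, 0]) cube([281, 508, 17]);
translate([247, 269, 17]) cube([281, 17, 341]);
translate([247, 760, 17]) cube([281, 17, 341]);
translate([247, 286, 17]) cube([17, 474, 341]);
translate([511, 286, 17]) cube([17, 474, 341]);


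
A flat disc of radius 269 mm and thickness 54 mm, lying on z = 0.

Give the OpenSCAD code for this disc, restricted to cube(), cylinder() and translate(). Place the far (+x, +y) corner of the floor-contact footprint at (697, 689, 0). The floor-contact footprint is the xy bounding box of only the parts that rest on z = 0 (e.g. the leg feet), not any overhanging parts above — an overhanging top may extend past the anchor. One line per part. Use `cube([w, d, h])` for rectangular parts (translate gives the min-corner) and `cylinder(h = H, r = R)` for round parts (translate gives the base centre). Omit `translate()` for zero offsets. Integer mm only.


translate([428, 420, 0]) cylinder(h = 54, r = 269);


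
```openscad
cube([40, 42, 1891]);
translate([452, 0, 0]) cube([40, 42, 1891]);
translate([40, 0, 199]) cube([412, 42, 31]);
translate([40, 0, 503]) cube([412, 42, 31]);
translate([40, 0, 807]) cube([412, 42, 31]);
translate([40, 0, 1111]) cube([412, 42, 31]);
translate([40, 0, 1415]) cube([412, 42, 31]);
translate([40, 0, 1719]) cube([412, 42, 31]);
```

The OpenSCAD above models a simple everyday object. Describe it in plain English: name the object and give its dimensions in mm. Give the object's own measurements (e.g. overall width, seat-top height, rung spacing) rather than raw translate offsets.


A straight ladder. Two 40×42 mm vertical rails, 1891 mm tall, stand 492 mm apart (outside-to-outside) with their front faces coplanar on the −y side. 6 rungs, each 42 mm deep and 31 mm tall, span between the inner faces of the rails, front faces flush with the rails. The lowest rung's underside is at z = 199 mm and rungs are spaced 304 mm apart (underside to underside).


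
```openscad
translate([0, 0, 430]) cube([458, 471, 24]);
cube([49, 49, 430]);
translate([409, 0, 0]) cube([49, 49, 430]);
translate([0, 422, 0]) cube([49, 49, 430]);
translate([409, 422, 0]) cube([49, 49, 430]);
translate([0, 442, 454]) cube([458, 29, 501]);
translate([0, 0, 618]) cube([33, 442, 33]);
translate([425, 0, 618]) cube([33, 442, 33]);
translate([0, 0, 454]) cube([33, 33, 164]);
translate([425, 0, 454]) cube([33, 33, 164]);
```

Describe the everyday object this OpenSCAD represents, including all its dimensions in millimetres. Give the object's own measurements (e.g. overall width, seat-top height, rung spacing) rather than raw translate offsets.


A chair. The seat is a 458×471×24 mm slab with its top at z = 454 mm, on four 49×49 mm corner legs (flush with the seat edges, standing on z = 0). A flat backrest 29 mm thick, 501 mm tall, spans the full seat width and rises from the seat top along its +y edge, rear face flush with the rear of the seat. Two armrests of 33×33 mm section run along each side from the seat's front edge to the front of the backrest, top faces 197 mm above the seat top and outer faces flush with the seat's x-edges; a 33×33 mm post under the front of each armrest stands on the seat at the front corner.


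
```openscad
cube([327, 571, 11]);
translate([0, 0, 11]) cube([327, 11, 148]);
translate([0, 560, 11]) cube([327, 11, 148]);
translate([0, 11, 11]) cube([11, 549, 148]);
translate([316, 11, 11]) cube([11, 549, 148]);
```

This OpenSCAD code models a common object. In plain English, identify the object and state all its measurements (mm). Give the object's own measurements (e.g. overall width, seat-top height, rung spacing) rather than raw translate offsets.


An open-topped rectangular box: outside dimensions 327×571×159 mm, with a uniform wall and base thickness of 11 mm. The base is a full 327×571 slab on the floor; four walls sit on top of the base. The front and back walls (the −y and +y sides) span the full width; the two side walls fit between them.


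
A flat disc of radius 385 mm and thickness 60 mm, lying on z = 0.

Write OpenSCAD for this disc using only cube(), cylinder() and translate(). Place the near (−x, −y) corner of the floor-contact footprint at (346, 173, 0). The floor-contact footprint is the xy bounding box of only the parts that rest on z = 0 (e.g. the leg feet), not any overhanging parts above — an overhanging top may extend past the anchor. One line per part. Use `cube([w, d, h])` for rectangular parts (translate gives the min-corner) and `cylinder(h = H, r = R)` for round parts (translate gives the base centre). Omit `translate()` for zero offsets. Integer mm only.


translate([731, 558, 0]) cylinder(h = 60, r = 385);


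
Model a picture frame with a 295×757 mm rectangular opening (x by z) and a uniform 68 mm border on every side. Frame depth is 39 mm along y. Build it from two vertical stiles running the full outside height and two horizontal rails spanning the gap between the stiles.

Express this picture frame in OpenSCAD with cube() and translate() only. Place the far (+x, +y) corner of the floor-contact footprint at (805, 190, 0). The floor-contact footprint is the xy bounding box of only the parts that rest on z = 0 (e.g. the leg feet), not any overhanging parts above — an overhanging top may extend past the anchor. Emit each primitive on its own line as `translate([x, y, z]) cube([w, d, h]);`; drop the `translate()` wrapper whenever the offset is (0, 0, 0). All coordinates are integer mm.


translate([374, 151, 0]) cube([68, 39, 893]);
translate([737, 151, 0]) cube([68, 39, 893]);
translate([442, 151, 0]) cube([295, 39, 68]);
translate([442, 151, 825]) cube([295, 39, 68]);


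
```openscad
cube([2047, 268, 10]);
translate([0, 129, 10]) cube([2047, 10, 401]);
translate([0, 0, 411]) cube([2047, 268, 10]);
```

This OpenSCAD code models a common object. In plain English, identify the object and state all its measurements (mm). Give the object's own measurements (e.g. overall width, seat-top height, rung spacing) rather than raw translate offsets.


An I-beam lying along x, 2047 mm long. Overall section height 421 mm. Two flanges 268 mm wide (y) and 10 mm thick, one on the floor and one at the top; a web 10 mm thick runs between them, centred on the flange width.


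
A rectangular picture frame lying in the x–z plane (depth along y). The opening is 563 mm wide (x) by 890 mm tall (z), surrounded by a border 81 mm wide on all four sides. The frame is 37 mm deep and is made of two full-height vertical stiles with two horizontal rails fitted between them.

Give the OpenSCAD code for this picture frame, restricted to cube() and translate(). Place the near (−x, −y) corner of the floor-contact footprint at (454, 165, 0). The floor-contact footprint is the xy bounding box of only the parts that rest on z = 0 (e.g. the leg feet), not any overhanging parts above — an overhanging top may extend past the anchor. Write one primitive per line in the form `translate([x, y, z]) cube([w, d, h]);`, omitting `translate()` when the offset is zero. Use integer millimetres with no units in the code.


translate([454, 165, 0]) cube([81, 37, 1052]);
translate([1098, 165, 0]) cube([81, 37, 1052]);
translate([535, 165, 0]) cube([563, 37, 81]);
translate([535, 165, 971]) cube([563, 37, 81]);


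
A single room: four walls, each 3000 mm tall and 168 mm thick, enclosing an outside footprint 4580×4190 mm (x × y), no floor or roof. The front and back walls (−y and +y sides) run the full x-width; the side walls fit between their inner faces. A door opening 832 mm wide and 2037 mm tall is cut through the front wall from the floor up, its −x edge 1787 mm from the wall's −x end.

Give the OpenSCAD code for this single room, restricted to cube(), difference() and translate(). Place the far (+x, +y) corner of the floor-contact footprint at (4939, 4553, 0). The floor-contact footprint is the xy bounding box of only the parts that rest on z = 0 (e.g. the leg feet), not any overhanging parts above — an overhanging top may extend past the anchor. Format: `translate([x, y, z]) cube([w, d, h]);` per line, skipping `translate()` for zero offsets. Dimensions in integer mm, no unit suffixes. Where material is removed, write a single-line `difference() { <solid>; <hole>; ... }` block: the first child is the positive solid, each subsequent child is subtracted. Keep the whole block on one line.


difference() { translate([359, 363, 0]) cube([4580, 168, 3000]); translate([2146, 363, 0]) cube([832, 168, 2037]); }
translate([359, 4385, 0]) cube([4580, 168, 3000]);
translate([359, 531, 0]) cube([168, 3854, 3000]);
translate([4771, 531, 0]) cube([168, 3854, 3000]);


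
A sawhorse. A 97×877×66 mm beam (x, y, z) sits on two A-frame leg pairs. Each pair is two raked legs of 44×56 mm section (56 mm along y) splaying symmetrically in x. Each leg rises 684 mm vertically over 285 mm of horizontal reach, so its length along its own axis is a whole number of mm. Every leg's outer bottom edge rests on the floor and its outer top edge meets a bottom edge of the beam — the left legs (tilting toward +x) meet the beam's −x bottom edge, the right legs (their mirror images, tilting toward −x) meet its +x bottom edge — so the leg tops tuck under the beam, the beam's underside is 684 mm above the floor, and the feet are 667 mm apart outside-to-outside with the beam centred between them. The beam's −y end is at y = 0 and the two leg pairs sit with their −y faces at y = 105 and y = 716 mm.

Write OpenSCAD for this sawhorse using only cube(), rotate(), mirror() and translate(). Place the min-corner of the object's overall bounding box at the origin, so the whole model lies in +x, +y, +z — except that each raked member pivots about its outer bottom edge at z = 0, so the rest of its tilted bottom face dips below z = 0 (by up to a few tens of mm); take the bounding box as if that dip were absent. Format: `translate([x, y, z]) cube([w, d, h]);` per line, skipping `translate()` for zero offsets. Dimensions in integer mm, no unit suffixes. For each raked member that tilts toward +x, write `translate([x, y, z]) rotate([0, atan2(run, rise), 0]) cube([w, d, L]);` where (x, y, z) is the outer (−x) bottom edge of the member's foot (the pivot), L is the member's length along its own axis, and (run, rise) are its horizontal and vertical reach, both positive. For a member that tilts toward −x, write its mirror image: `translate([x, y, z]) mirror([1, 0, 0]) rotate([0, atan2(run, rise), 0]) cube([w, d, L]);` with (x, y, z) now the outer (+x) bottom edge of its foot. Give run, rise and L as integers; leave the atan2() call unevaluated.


translate([285, 0, 684]) cube([97, 877, 66]);
translate([0, 105, 0]) rotate([0, atan2(285, 684), 0]) cube([44, 56, 741]);
translate([667, 105, 0]) mirror([1, 0, 0]) rotate([0, atan2(285, 684), 0]) cube([44, 56, 741]);
translate([0, 716, 0]) rotate([0, atan2(285, 684), 0]) cube([44, 56, 741]);
translate([667, 716, 0]) mirror([1, 0, 0]) rotate([0, atan2(285, 684), 0]) cube([44, 56, 741]);


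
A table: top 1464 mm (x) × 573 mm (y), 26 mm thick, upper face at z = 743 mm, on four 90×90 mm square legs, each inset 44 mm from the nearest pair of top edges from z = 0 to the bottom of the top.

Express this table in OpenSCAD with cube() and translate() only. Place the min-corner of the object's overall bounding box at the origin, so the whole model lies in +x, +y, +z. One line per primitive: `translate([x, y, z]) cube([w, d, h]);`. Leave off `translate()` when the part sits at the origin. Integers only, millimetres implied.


translate([0, 0, 717]) cube([1464, 573, 26]);
translate([44, 44, 0]) cube([90, 90, 717]);
translate([1330, 44, 0]) cube([90, 90, 717]);
translate([44, 439, 0]) cube([90, 90, 717]);
translate([1330, 439, 0]) cube([90, 90, 717]);


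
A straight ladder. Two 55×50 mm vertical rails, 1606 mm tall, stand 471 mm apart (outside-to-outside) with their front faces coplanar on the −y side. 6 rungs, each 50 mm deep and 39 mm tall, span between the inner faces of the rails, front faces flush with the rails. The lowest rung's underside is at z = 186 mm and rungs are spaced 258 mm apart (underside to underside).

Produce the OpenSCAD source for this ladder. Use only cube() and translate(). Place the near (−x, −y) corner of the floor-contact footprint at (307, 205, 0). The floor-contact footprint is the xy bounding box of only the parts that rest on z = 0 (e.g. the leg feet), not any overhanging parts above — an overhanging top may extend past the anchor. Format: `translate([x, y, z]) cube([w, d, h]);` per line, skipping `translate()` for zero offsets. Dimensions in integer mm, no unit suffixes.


translate([307, 205, 0]) cube([55, 50, 1606]);
translate([723, 205, 0]) cube([55, 50, 1606]);
translate([362, 205, 186]) cube([361, 50, 39]);
translate([362, 205, 444]) cube([361, 50, 39]);
translate([362, 205, 702]) cube([361, 50, 39]);
translate([362, 205, 960]) cube([361, 50, 39]);
translate([362, 205, 1218]) cube([361, 50, 39]);
translate([362, 205, 1476]) cube([361, 50, 39]);


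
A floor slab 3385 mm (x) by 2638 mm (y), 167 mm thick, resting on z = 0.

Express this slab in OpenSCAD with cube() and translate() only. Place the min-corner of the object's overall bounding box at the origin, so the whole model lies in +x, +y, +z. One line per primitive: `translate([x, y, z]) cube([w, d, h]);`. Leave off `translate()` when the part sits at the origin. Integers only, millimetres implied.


cube([3385, 2638, 167]);


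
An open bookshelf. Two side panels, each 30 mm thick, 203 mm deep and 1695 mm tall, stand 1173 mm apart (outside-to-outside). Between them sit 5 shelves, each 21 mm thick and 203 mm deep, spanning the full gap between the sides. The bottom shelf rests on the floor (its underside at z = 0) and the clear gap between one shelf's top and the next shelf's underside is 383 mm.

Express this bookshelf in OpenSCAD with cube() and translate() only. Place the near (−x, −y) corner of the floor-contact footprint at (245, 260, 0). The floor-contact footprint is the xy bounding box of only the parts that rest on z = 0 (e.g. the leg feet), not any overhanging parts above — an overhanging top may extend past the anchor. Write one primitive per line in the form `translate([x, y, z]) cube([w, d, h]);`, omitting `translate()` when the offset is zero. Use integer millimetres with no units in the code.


translate([245, 260, 0]) cube([30, 203, 1695]);
translate([1388, 260, 0]) cube([30, 203, 1695]);
translate([275, 260, 0]) cube([1113, 203, 21]);
translate([275, 260, 404]) cube([1113, 203, 21]);
translate([275, 260, 808]) cube([1113, 203, 21]);
translate([275, 260, 1212]) cube([1113, 203, 21]);
translate([275, 260, 1616]) cube([1113, 203, 21]);
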